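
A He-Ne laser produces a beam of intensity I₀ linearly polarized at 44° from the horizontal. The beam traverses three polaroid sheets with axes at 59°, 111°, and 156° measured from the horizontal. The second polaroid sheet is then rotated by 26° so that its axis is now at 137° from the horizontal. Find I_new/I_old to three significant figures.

I_new/I_old ≈ 0.204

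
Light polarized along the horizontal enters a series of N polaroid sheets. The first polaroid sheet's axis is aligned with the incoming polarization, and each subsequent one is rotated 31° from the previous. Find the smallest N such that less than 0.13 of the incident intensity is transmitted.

First polarizer is aligned with the polarization: full transmission.
Each further stage multiplies by cos²(31°) = 0.7347.
After N polarizers: T = 0.7347^(N−1). Require T < 0.13 ⇒ N−1 > ln(0.13)/ln(0.7347) = 6.62, so N−1 ≥ 7 and N = 8.
Check: N=8 gives T = 0.1156 < 0.13; N=7 gives T = 0.1573.

N = 8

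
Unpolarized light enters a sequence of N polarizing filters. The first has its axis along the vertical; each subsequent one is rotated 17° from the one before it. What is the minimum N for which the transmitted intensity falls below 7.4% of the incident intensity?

N = 23

First polarizer halves the unpolarized light: factor 1/2.
Each further stage multiplies by cos²(17°) = 0.9145.
After N polarizers: T = 0.5·0.9145^(N−1). Require T < 0.074 ⇒ N−1 > ln(0.074/0.5)/ln(0.9145) = 21.38, so N−1 ≥ 22 and N = 23.
Check: N=23 gives T = 0.07002 < 0.074; N=22 gives T = 0.07656.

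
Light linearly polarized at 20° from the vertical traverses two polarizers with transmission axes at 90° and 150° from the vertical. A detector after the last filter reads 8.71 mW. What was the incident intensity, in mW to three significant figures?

I₁ = I₀ cos²(90° − 20°) = I₀ cos²(70°) = 0.117 I₀.
I₂ = I₁ cos²(150° − 90°) = 0.117 I₀ · cos²(60°) = 0.02924 I₀.
So 8.71 mW = 0.02924 I₀, giving I₀ = 8.71/0.02924 = 297.8 mW.

I₀ ≈ 298 mW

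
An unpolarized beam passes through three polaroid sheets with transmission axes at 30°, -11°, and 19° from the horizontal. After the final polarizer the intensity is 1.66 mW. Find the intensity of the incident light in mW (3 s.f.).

I₀ ≈ 7.77 mW

Unpolarized light through the first polarizer → I₁ = ½ I₀, now polarized at 30°.
I₂ = I₁ cos²(-11° − 30°) = 0.5 I₀ · cos²(41°) = 0.2848 I₀.
I₃ = I₂ cos²(19° + 11°) = 0.2848 I₀ · cos²(30°) = 0.2136 I₀.
So 1.66 mW = 0.2136 I₀, giving I₀ = 1.66/0.2136 = 7.772 mW.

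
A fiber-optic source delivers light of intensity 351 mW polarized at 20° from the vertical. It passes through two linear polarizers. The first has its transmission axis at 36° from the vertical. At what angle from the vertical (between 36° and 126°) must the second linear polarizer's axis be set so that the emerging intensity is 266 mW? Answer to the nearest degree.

By Malus's law, I₁ = I₀ cos²(36° − 20°) = I₀ cos²(16°) = 0.924 I₀.
Target fraction: 266 / 351 mW = 0.7578 of I₀.
Need I₂/I₀ = 0.7578, so cos²(θ − 36°) = 0.7578 / 0.924 = 0.8201.
θ − 36° = arccos(√0.8201) = 25.1°, giving θ ≈ 36 + 25.1 = 61.1°.

θ ≈ 61°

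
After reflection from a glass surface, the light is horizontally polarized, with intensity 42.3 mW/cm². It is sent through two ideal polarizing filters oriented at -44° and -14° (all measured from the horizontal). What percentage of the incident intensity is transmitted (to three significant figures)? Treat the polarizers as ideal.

≈ 38.8%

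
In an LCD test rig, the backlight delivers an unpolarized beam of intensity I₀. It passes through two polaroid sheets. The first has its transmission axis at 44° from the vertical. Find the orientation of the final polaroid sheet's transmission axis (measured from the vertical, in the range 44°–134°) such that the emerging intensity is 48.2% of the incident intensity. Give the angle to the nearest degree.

θ ≈ 55°

Unpolarized light through the first polarizer → I₁ = ½ I₀, now polarized at 44°.
Need I₂/I₀ = 0.482, so cos²(θ − 44°) = 0.482 / 0.5 = 0.964.
θ − 44° = arccos(√0.964) = 10.9°, giving θ ≈ 44 + 10.9 = 54.9°.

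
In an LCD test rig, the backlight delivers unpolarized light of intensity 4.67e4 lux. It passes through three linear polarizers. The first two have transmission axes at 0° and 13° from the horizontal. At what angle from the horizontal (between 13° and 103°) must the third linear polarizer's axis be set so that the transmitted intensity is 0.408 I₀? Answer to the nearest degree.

θ ≈ 35°

Unpolarized light through the first polarizer → I₁ = ½ I₀, now polarized at 0°.
I₂ = I₁ cos²(13° − 0°) = 0.5 I₀ · cos²(13°) = 0.4747 I₀.
Need I₃/I₀ = 0.408, so cos²(θ − 13°) = 0.408 / 0.4747 = 0.8595.
θ − 13° = arccos(√0.8595) = 22.0°, giving θ ≈ 13 + 22.0 = 35.0°.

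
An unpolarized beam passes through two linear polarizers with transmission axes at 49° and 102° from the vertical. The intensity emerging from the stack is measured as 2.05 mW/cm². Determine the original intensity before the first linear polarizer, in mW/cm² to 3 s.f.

Unpolarized light through the first polarizer → I₁ = ½ I₀, now polarized at 49°.
I₂ = I₁ cos²(102° − 49°) = 0.5 I₀ · cos²(53°) = 0.1811 I₀.
So 2.05 mW/cm² = 0.1811 I₀, giving I₀ = 2.05/0.1811 = 11.32 mW/cm².

I₀ ≈ 11.3 mW/cm²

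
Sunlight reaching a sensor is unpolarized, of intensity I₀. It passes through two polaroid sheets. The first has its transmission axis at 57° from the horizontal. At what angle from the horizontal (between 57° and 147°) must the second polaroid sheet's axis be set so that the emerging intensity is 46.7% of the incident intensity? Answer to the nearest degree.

θ ≈ 72°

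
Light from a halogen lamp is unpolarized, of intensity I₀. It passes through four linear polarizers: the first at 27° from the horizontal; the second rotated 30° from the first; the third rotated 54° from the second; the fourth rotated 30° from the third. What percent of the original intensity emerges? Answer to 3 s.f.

≈ 9.72%

Unpolarized light through the first polarizer → I₁ = ½ I₀, now polarized at 27°.
I₂ = I₁ cos²(30°) = 0.5 · 0.75 I₀ = 0.375 I₀.
I₃ = I₂ cos²(54°) = 0.375 · 0.3455 I₀ = 0.1296 I₀.
I₄ = I₃ cos²(30°) = 0.1296 · 0.75 I₀ = 0.09717 I₀.
That is 9.717% of the incident intensity.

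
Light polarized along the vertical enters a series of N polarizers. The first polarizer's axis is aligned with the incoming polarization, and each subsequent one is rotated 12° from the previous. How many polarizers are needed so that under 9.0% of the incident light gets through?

First polarizer is aligned with the polarization: full transmission.
Each further stage multiplies by cos²(12°) = 0.9568.
After N polarizers: T = 0.9568^(N−1). Require T < 0.090 ⇒ N−1 > ln(0.090)/ln(0.9568) = 54.49, so N−1 ≥ 55 and N = 56.
Check: N=56 gives T = 0.088 < 0.090; N=55 gives T = 0.09198.

N = 56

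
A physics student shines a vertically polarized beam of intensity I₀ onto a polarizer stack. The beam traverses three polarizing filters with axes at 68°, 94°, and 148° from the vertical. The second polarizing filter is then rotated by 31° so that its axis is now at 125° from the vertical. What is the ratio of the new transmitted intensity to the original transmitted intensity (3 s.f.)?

I_new/I_old ≈ 0.901

Before rotation:
I₁ = I₀ cos²(68° − 0°) = I₀ cos²(68°) = 0.1403 I₀.
I₂ = I₁ cos²(94° − 68°) = 0.1403 I₀ · cos²(26°) = 0.1134 I₀.
I₃ = I₂ cos²(148° − 94°) = 0.1134 I₀ · cos²(54°) = 0.03917 I₀.
After rotation:
I₁ = I₀ cos²(68° − 0°) = I₀ cos²(68°) = 0.1403 I₀.
I₂ = I₁ cos²(125° − 68°) = 0.1403 I₀ · cos²(57°) = 0.04163 I₀.
I₃ = I₂ cos²(148° − 125°) = 0.04163 I₀ · cos²(23°) = 0.03527 I₀.
Ratio = 0.03527 / 0.03917 = 0.9006.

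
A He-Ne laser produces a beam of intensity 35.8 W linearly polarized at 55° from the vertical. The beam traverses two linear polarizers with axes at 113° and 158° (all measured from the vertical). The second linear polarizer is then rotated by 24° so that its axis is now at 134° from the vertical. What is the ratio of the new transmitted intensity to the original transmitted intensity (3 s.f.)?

I_new/I_old ≈ 1.74

Before rotation:
I₁ = I₀ cos²(113° − 55°) = I₀ cos²(58°) = 0.2808 I₀.
I₂ = I₁ cos²(158° − 113°) = 0.2808 I₀ · cos²(45°) = 0.1404 I₀.
After rotation:
I₁ = I₀ cos²(113° − 55°) = I₀ cos²(58°) = 0.2808 I₀.
I₂ = I₁ cos²(134° − 113°) = 0.2808 I₀ · cos²(21°) = 0.2448 I₀.
Ratio = 0.2448 / 0.1404 = 1.743.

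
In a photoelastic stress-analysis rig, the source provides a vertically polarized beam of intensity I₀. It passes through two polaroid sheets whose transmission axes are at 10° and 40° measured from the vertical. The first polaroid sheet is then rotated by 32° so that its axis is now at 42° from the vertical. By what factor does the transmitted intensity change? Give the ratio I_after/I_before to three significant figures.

I_new/I_old ≈ 0.758

Before rotation:
I₁ = I₀ cos²(10° − 0°) = I₀ cos²(10°) = 0.9698 I₀.
I₂ = I₁ cos²(40° − 10°) = 0.9698 I₀ · cos²(30°) = 0.7274 I₀.
After rotation:
I₁ = I₀ cos²(42° − 0°) = I₀ cos²(42°) = 0.5523 I₀.
I₂ = I₁ cos²(40° − 42°) = 0.5523 I₀ · cos²(2°) = 0.5516 I₀.
Ratio = 0.5516 / 0.7274 = 0.7583.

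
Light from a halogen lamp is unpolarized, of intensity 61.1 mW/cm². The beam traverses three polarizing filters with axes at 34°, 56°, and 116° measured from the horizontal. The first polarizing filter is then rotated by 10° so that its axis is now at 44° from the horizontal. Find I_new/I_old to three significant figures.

I_new/I_old ≈ 1.11

Before rotation:
Unpolarized light through the first polarizer → I₁ = ½ I₀, now polarized at 34°.
I₂ = I₁ cos²(56° − 34°) = 0.5 I₀ · cos²(22°) = 0.4298 I₀.
I₃ = I₂ cos²(116° − 56°) = 0.4298 I₀ · cos²(60°) = 0.1075 I₀.
After rotation:
Unpolarized light through the first polarizer → I₁ = ½ I₀, now polarized at 44°.
I₂ = I₁ cos²(56° − 44°) = 0.5 I₀ · cos²(12°) = 0.4784 I₀.
I₃ = I₂ cos²(116° − 56°) = 0.4784 I₀ · cos²(60°) = 0.1196 I₀.
Ratio = 0.1196 / 0.1075 = 1.113.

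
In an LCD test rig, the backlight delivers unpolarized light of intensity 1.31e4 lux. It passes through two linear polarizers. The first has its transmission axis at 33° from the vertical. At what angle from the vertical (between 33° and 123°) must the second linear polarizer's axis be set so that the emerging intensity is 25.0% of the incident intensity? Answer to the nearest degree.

Unpolarized light through the first polarizer → I₁ = ½ I₀, now polarized at 33°.
Need I₂/I₀ = 0.25, so cos²(θ − 33°) = 0.25 / 0.5 = 0.5.
θ − 33° = arccos(√0.5) = 45.0°, giving θ ≈ 33 + 45.0 = 78.0°.

θ ≈ 78°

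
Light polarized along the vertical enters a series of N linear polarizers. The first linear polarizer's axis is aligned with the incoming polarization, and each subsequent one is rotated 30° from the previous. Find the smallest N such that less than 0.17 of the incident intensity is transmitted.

First polarizer is aligned with the polarization: full transmission.
Each further stage multiplies by cos²(30°) = 0.75.
After N polarizers: T = 0.75^(N−1). Require T < 0.17 ⇒ N−1 > ln(0.17)/ln(0.75) = 6.16, so N−1 ≥ 7 and N = 8.
Check: N=8 gives T = 0.1335 < 0.17; N=7 gives T = 0.178.

N = 8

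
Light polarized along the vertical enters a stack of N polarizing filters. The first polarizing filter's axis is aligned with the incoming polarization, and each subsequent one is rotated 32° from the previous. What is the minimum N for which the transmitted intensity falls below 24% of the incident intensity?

N = 6

First polarizer is aligned with the polarization: full transmission.
Each further stage multiplies by cos²(32°) = 0.7192.
After N polarizers: T = 0.7192^(N−1). Require T < 0.24 ⇒ N−1 > ln(0.24)/ln(0.7192) = 4.33, so N−1 ≥ 5 and N = 6.
Check: N=6 gives T = 0.1924 < 0.24; N=5 gives T = 0.2675.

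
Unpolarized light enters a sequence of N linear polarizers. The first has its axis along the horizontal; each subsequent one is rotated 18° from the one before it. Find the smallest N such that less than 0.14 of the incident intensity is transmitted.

First polarizer halves the unpolarized light: factor 1/2.
Each further stage multiplies by cos²(18°) = 0.9045.
After N polarizers: T = 0.5·0.9045^(N−1). Require T < 0.14 ⇒ N−1 > ln(0.14/0.5)/ln(0.9045) = 12.68, so N−1 ≥ 13 and N = 14.
Check: N=14 gives T = 0.1356 < 0.14; N=13 gives T = 0.1499.

N = 14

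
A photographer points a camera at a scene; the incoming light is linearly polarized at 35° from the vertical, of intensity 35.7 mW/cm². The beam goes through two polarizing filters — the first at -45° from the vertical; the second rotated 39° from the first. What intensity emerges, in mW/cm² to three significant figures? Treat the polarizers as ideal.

I ≈ 0.650 mW/cm²

I₁ = 35.7 mW/cm² · cos²(80°) = 1.076 mW/cm².
I₂ = I₁ · cos²(39°) = 1.076 · 0.604 = 0.6502 mW/cm².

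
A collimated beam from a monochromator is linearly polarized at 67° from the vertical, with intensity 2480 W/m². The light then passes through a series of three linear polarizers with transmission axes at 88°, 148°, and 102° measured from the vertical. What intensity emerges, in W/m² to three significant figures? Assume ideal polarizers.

By Malus's law, I₁ = 2480 W/m² · cos²(21°) = 2161 W/m².
I₂ = I₁ · cos²(60°) = 2161 · 0.25 = 540.4 W/m².
I₃ = I₂ · cos²(46°) = 540.4 · 0.4826 = 260.8 W/m².

I ≈ 261 W/m²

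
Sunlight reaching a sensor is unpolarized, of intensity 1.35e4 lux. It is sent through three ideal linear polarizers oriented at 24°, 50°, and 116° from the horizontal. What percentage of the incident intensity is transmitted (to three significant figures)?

≈ 6.68%

Unpolarized light through the first polarizer → I₁ = 1.35e4 lux/2 = 6750 lux, polarized at 24°.
I₂ = I₁ · cos²(26°) = 6750 · 0.8078 = 5453 lux.
I₃ = I₂ · cos²(66°) = 5453 · 0.1654 = 902.1 lux.
That is 6.682% of the incident intensity.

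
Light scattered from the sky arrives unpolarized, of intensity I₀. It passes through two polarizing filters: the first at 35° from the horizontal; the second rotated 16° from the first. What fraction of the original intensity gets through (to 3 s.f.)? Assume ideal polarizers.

≈ 0.462 I₀

Unpolarized light through the first polarizer → I₁ = ½ I₀, now polarized at 35°.
I₂ = I₁ cos²(16°) = 0.5 · 0.924 I₀ = 0.462 I₀.
Transmitted fraction = 0.462.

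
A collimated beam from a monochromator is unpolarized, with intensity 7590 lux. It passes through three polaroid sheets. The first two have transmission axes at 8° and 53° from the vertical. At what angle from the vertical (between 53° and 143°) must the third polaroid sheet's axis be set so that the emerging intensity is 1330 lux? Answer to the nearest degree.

θ ≈ 86°

Unpolarized light through the first polarizer → I₁ = ½ I₀, now polarized at 8°.
I₂ = I₁ cos²(53° − 8°) = 0.5 I₀ · cos²(45°) = 0.25 I₀.
Target fraction: 1330 / 7590 lux = 0.1752 of I₀.
Need I₃/I₀ = 0.1752, so cos²(θ − 53°) = 0.1752 / 0.25 = 0.7009.
θ − 53° = arccos(√0.7009) = 33.2°, giving θ ≈ 53 + 33.2 = 86.2°.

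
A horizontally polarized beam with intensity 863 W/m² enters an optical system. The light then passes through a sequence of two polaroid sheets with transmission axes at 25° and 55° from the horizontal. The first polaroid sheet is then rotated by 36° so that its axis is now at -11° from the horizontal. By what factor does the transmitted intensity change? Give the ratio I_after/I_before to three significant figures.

I_new/I_old ≈ 0.259

Before rotation:
By Malus's law, I₁ = I₀ cos²(25° − 0°) = I₀ cos²(25°) = 0.8214 I₀.
I₂ = I₁ cos²(55° − 25°) = 0.8214 I₀ · cos²(30°) = 0.616 I₀.
After rotation:
I₁ = I₀ cos²(-11° − 0°) = I₀ cos²(11°) = 0.9636 I₀.
I₂ = I₁ cos²(55° + 11°) = 0.9636 I₀ · cos²(66°) = 0.1594 I₀.
Ratio = 0.1594 / 0.616 = 0.2588.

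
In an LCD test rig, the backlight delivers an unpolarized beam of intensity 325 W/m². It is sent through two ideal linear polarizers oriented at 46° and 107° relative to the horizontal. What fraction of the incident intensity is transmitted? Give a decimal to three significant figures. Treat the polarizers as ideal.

I/I₀ ≈ 0.118

Unpolarized light through the first polarizer → I₁ = 325 W/m²/2 = 162.5 W/m², polarized at 46°.
I₂ = I₁ · cos²(61°) = 162.5 · 0.235 = 38.19 W/m².
Transmitted fraction = 0.1175.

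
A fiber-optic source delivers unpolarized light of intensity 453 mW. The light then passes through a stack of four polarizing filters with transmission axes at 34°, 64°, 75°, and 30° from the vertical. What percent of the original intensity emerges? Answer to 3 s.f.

≈ 18.1%

Unpolarized light through the first polarizer → I₁ = 453 mW/2 = 226.5 mW, polarized at 34°.
I₂ = I₁ · cos²(30°) = 226.5 · 0.75 = 169.9 mW.
I₃ = I₂ · cos²(11°) = 169.9 · 0.9636 = 163.7 mW.
I₄ = I₃ · cos²(45°) = 163.7 · 0.5 = 81.85 mW.
That is 18.07% of the incident intensity.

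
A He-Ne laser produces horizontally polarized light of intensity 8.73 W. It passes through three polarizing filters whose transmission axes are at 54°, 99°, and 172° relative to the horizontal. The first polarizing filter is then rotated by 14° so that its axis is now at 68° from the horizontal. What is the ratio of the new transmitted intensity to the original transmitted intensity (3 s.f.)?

I_new/I_old ≈ 0.597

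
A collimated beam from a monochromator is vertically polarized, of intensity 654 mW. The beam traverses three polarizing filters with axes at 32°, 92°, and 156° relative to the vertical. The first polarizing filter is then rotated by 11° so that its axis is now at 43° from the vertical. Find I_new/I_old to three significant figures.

I_new/I_old ≈ 1.28

Before rotation:
I₁ = I₀ cos²(32° − 0°) = I₀ cos²(32°) = 0.7192 I₀.
I₂ = I₁ cos²(92° − 32°) = 0.7192 I₀ · cos²(60°) = 0.1798 I₀.
I₃ = I₂ cos²(156° − 92°) = 0.1798 I₀ · cos²(64°) = 0.03455 I₀.
After rotation:
I₁ = I₀ cos²(43° − 0°) = I₀ cos²(43°) = 0.5349 I₀.
I₂ = I₁ cos²(92° − 43°) = 0.5349 I₀ · cos²(49°) = 0.2302 I₀.
I₃ = I₂ cos²(156° − 92°) = 0.2302 I₀ · cos²(64°) = 0.04424 I₀.
Ratio = 0.04424 / 0.03455 = 1.28.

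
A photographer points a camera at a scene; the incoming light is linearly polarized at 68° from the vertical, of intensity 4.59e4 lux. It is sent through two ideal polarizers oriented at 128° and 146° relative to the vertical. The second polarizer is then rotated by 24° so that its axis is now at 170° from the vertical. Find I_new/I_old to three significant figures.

Before rotation:
I₁ = I₀ cos²(128° − 68°) = I₀ cos²(60°) = 0.25 I₀.
I₂ = I₁ cos²(146° − 128°) = 0.25 I₀ · cos²(18°) = 0.2261 I₀.
After rotation:
I₁ = I₀ cos²(128° − 68°) = I₀ cos²(60°) = 0.25 I₀.
I₂ = I₁ cos²(170° − 128°) = 0.25 I₀ · cos²(42°) = 0.1381 I₀.
Ratio = 0.1381 / 0.2261 = 0.6106.

I_new/I_old ≈ 0.611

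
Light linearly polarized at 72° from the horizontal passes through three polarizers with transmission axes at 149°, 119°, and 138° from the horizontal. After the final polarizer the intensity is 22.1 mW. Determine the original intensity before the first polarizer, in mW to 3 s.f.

I₀ ≈ 651 mW

I₁ = I₀ cos²(149° − 72°) = I₀ cos²(77°) = 0.0506 I₀.
I₂ = I₁ cos²(119° − 149°) = 0.0506 I₀ · cos²(30°) = 0.03795 I₀.
I₃ = I₂ cos²(138° − 119°) = 0.03795 I₀ · cos²(19°) = 0.03393 I₀.
So 22.1 mW = 0.03393 I₀, giving I₀ = 22.1/0.03393 = 651.4 mW.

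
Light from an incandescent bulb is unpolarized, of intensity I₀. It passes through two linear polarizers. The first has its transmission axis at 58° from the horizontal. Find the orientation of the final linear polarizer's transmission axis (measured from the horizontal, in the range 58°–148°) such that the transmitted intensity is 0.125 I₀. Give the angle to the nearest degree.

Unpolarized light through the first polarizer → I₁ = ½ I₀, now polarized at 58°.
Need I₂/I₀ = 0.125, so cos²(θ − 58°) = 0.125 / 0.5 = 0.25.
θ − 58° = arccos(√0.25) = 60.0°, giving θ ≈ 58 + 60.0 = 118.0°.

θ ≈ 118°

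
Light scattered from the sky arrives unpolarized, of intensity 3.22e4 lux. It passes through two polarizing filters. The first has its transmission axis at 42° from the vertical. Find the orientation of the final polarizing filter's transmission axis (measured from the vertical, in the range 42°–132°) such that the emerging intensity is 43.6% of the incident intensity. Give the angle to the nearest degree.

θ ≈ 63°

Unpolarized light through the first polarizer → I₁ = ½ I₀, now polarized at 42°.
Need I₂/I₀ = 0.436, so cos²(θ − 42°) = 0.436 / 0.5 = 0.872.
θ − 42° = arccos(√0.872) = 21.0°, giving θ ≈ 42 + 21.0 = 63.0°.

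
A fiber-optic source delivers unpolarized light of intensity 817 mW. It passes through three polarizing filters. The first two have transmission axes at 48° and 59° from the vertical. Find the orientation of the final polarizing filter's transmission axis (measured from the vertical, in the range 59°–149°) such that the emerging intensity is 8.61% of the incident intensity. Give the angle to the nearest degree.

θ ≈ 124°

Unpolarized light through the first polarizer → I₁ = ½ I₀, now polarized at 48°.
I₂ = I₁ cos²(59° − 48°) = 0.5 I₀ · cos²(11°) = 0.4818 I₀.
Need I₃/I₀ = 0.0861, so cos²(θ − 59°) = 0.0861 / 0.4818 = 0.1787.
θ − 59° = arccos(√0.1787) = 65.0°, giving θ ≈ 59 + 65.0 = 124.0°.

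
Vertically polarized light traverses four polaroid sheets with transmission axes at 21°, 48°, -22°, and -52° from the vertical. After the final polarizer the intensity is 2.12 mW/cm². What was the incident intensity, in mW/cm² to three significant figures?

I₀ ≈ 34.9 mW/cm²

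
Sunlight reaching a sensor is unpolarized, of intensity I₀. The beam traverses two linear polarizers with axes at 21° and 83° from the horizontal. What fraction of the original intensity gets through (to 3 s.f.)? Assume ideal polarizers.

Unpolarized light through the first polarizer → I₁ = ½ I₀, now polarized at 21°.
I₂ = I₁ cos²(83° − 21°) = 0.5 I₀ · cos²(62°) = 0.1102 I₀.
Transmitted fraction = 0.1102.

≈ 0.110 I₀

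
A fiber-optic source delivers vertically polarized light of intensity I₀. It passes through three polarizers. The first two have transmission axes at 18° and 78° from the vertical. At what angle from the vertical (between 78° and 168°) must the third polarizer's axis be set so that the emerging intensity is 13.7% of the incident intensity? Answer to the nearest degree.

I₁ = I₀ cos²(18° − 0°) = I₀ cos²(18°) = 0.9045 I₀.
I₂ = I₁ cos²(78° − 18°) = 0.9045 I₀ · cos²(60°) = 0.2261 I₀.
Need I₃/I₀ = 0.137, so cos²(θ − 78°) = 0.137 / 0.2261 = 0.6059.
θ − 78° = arccos(√0.6059) = 38.9°, giving θ ≈ 78 + 38.9 = 116.9°.

θ ≈ 117°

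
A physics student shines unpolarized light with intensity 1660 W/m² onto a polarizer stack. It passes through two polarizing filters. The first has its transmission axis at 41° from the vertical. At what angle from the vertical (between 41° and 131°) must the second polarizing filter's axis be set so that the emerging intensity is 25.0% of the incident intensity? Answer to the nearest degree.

θ ≈ 86°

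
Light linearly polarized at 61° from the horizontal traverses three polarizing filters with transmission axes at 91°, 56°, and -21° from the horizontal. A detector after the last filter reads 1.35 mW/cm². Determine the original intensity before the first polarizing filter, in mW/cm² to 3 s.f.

I₁ = I₀ cos²(91° − 61°) = I₀ cos²(30°) = 0.75 I₀.
I₂ = I₁ cos²(56° − 91°) = 0.75 I₀ · cos²(35°) = 0.5033 I₀.
I₃ = I₂ cos²(-21° − 56°) = 0.5033 I₀ · cos²(77°) = 0.02547 I₀.
So 1.35 mW/cm² = 0.02547 I₀, giving I₀ = 1.35/0.02547 = 53.01 mW/cm².

I₀ ≈ 53.0 mW/cm²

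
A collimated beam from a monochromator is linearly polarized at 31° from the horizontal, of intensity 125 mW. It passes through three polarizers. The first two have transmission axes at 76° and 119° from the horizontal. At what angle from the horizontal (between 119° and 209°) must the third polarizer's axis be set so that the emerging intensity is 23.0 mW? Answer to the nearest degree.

By Malus's law, I₁ = I₀ cos²(76° − 31°) = I₀ cos²(45°) = 0.5 I₀.
I₂ = I₁ cos²(119° − 76°) = 0.5 I₀ · cos²(43°) = 0.2674 I₀.
Target fraction: 23.0 / 125 mW = 0.184 of I₀.
Need I₃/I₀ = 0.184, so cos²(θ − 119°) = 0.184 / 0.2674 = 0.688.
θ − 119° = arccos(√0.688) = 34.0°, giving θ ≈ 119 + 34.0 = 153.0°.

θ ≈ 153°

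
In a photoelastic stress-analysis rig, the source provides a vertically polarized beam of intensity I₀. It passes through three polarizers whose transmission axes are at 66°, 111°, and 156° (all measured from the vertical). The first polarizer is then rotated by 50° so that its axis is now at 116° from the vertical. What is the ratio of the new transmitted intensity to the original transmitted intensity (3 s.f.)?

Before rotation:
I₁ = I₀ cos²(66° − 0°) = I₀ cos²(66°) = 0.1654 I₀.
I₂ = I₁ cos²(111° − 66°) = 0.1654 I₀ · cos²(45°) = 0.08272 I₀.
I₃ = I₂ cos²(156° − 111°) = 0.08272 I₀ · cos²(45°) = 0.04136 I₀.
After rotation:
I₁ = I₀ cos²(116° − 0°) = I₀ cos²(64°) = 0.1922 I₀.
I₂ = I₁ cos²(111° − 116°) = 0.1922 I₀ · cos²(5°) = 0.1907 I₀.
I₃ = I₂ cos²(156° − 111°) = 0.1907 I₀ · cos²(45°) = 0.09535 I₀.
Ratio = 0.09535 / 0.04136 = 2.306.

I_new/I_old ≈ 2.31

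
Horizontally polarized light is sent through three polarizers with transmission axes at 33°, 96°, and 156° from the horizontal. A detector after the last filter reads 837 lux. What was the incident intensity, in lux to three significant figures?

I₀ ≈ 2.31e4 lux

By Malus's law, I₁ = I₀ cos²(33° − 0°) = I₀ cos²(33°) = 0.7034 I₀.
I₂ = I₁ cos²(96° − 33°) = 0.7034 I₀ · cos²(63°) = 0.145 I₀.
I₃ = I₂ cos²(156° − 96°) = 0.145 I₀ · cos²(60°) = 0.03624 I₀.
So 837 lux = 0.03624 I₀, giving I₀ = 837/0.03624 = 2.309e+04 lux.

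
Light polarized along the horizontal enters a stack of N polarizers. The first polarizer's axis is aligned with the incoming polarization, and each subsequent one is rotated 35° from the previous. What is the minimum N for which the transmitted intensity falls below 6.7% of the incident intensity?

N = 8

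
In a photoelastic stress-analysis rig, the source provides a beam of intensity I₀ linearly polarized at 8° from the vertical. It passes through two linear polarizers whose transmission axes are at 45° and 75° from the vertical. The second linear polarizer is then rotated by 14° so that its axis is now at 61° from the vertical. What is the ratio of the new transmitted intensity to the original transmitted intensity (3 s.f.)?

Before rotation:
I₁ = I₀ cos²(45° − 8°) = I₀ cos²(37°) = 0.6378 I₀.
I₂ = I₁ cos²(75° − 45°) = 0.6378 I₀ · cos²(30°) = 0.4784 I₀.
After rotation:
I₁ = I₀ cos²(45° − 8°) = I₀ cos²(37°) = 0.6378 I₀.
I₂ = I₁ cos²(61° − 45°) = 0.6378 I₀ · cos²(16°) = 0.5894 I₀.
Ratio = 0.5894 / 0.4784 = 1.232.

I_new/I_old ≈ 1.23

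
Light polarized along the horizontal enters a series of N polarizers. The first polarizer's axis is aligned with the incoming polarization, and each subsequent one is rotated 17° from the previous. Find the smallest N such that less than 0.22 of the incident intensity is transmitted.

First polarizer is aligned with the polarization: full transmission.
Each further stage multiplies by cos²(17°) = 0.9145.
After N polarizers: T = 0.9145^(N−1). Require T < 0.22 ⇒ N−1 > ln(0.22)/ln(0.9145) = 16.94, so N−1 ≥ 17 and N = 18.
Check: N=18 gives T = 0.2189 < 0.22; N=17 gives T = 0.2394.

N = 18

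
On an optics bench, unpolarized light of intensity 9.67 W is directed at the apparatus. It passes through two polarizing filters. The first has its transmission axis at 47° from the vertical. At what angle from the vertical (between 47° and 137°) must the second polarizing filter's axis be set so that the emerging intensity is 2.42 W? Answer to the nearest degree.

θ ≈ 92°

Unpolarized light through the first polarizer → I₁ = ½ I₀, now polarized at 47°.
Target fraction: 2.42 / 9.67 W = 0.2503 of I₀.
Need I₂/I₀ = 0.2503, so cos²(θ − 47°) = 0.2503 / 0.5 = 0.5005.
θ − 47° = arccos(√0.5005) = 45.0°, giving θ ≈ 47 + 45.0 = 92.0°.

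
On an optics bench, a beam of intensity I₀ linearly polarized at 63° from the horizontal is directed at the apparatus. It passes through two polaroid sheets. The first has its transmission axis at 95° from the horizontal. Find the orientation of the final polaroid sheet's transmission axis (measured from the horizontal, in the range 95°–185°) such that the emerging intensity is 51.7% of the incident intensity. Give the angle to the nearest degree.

θ ≈ 127°

By Malus's law, I₁ = I₀ cos²(95° − 63°) = I₀ cos²(32°) = 0.7192 I₀.
Need I₂/I₀ = 0.517, so cos²(θ − 95°) = 0.517 / 0.7192 = 0.7189.
θ − 95° = arccos(√0.7189) = 32.0°, giving θ ≈ 95 + 32.0 = 127.0°.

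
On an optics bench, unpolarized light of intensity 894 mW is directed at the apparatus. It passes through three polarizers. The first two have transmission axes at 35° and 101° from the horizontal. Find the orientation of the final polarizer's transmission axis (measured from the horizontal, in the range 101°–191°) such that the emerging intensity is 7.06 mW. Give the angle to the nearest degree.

Unpolarized light through the first polarizer → I₁ = ½ I₀, now polarized at 35°.
I₂ = I₁ cos²(101° − 35°) = 0.5 I₀ · cos²(66°) = 0.08272 I₀.
Target fraction: 7.06 / 894 mW = 0.007897 of I₀.
Need I₃/I₀ = 0.007897, so cos²(θ − 101°) = 0.007897 / 0.08272 = 0.09547.
θ − 101° = arccos(√0.09547) = 72.0°, giving θ ≈ 101 + 72.0 = 173.0°.

θ ≈ 173°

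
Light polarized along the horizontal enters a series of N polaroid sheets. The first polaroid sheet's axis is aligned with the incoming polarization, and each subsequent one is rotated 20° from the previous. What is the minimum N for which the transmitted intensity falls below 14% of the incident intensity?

N = 17

First polarizer is aligned with the polarization: full transmission.
Each further stage multiplies by cos²(20°) = 0.883.
After N polarizers: T = 0.883^(N−1). Require T < 0.14 ⇒ N−1 > ln(0.14)/ln(0.883) = 15.80, so N−1 ≥ 16 and N = 17.
Check: N=17 gives T = 0.1366 < 0.14; N=16 gives T = 0.1547.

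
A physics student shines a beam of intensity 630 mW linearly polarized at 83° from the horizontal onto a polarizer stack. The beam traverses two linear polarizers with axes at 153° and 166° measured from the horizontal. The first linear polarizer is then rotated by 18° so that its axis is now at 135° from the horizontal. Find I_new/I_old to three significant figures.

Before rotation:
I₁ = I₀ cos²(153° − 83°) = I₀ cos²(70°) = 0.117 I₀.
I₂ = I₁ cos²(166° − 153°) = 0.117 I₀ · cos²(13°) = 0.1111 I₀.
After rotation:
I₁ = I₀ cos²(135° − 83°) = I₀ cos²(52°) = 0.379 I₀.
I₂ = I₁ cos²(166° − 135°) = 0.379 I₀ · cos²(31°) = 0.2785 I₀.
Ratio = 0.2785 / 0.1111 = 2.508.

I_new/I_old ≈ 2.51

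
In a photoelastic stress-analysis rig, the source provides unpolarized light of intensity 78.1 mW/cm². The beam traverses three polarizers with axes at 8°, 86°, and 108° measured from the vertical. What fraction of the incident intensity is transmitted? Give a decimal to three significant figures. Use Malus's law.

Unpolarized light through the first polarizer → I₁ = 78.1 mW/cm²/2 = 39.05 mW/cm², polarized at 8°.
I₂ = I₁ · cos²(78°) = 39.05 · 0.04323 = 1.688 mW/cm².
I₃ = I₂ · cos²(22°) = 1.688 · 0.8597 = 1.451 mW/cm².
Transmitted fraction = 0.01858.

I/I₀ ≈ 0.0186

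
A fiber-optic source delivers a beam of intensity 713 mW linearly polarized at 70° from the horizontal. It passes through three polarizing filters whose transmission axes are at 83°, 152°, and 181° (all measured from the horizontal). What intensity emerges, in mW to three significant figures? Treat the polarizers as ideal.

I ≈ 66.5 mW

I₁ = 713 mW · cos²(13°) = 676.9 mW.
I₂ = I₁ · cos²(69°) = 676.9 · 0.1284 = 86.94 mW.
I₃ = I₂ · cos²(29°) = 86.94 · 0.765 = 66.5 mW.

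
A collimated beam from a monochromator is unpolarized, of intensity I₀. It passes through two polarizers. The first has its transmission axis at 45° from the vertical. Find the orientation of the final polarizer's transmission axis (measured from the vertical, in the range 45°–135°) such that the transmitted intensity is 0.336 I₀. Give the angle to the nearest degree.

Unpolarized light through the first polarizer → I₁ = ½ I₀, now polarized at 45°.
Need I₂/I₀ = 0.336, so cos²(θ − 45°) = 0.336 / 0.5 = 0.672.
θ − 45° = arccos(√0.672) = 34.9°, giving θ ≈ 45 + 34.9 = 79.9°.

θ ≈ 80°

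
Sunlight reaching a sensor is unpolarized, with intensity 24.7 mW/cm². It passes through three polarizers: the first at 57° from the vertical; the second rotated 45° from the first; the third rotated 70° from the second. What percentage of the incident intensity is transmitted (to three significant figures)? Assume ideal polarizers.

Unpolarized light through the first polarizer → I₁ = 24.7 mW/cm²/2 = 12.35 mW/cm², polarized at 57°.
I₂ = I₁ · cos²(45°) = 12.35 · 0.5 = 6.175 mW/cm².
I₃ = I₂ · cos²(70°) = 6.175 · 0.117 = 0.7223 mW/cm².
That is 2.924% of the incident intensity.

≈ 2.92%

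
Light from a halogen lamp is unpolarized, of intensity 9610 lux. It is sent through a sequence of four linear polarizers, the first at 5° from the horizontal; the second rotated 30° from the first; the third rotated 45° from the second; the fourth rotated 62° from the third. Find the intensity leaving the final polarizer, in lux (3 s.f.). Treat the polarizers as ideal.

Unpolarized light through the first polarizer → I₁ = 9610 lux/2 = 4805 lux, polarized at 5°.
I₂ = I₁ · cos²(30°) = 4805 · 0.75 = 3604 lux.
I₃ = I₂ · cos²(45°) = 3604 · 0.5 = 1802 lux.
I₄ = I₃ · cos²(62°) = 1802 · 0.2204 = 397.1 lux.

I ≈ 397 lux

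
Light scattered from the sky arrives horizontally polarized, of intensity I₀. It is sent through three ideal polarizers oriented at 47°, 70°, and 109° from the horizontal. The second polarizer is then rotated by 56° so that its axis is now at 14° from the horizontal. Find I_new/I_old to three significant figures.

I_new/I_old ≈ 0.0104

Before rotation:
I₁ = I₀ cos²(47° − 0°) = I₀ cos²(47°) = 0.4651 I₀.
I₂ = I₁ cos²(70° − 47°) = 0.4651 I₀ · cos²(23°) = 0.3941 I₀.
I₃ = I₂ cos²(109° − 70°) = 0.3941 I₀ · cos²(39°) = 0.238 I₀.
After rotation:
I₁ = I₀ cos²(47° − 0°) = I₀ cos²(47°) = 0.4651 I₀.
I₂ = I₁ cos²(14° − 47°) = 0.4651 I₀ · cos²(33°) = 0.3272 I₀.
Angle between axes 2 and 3: 85°. I₃ = 0.3272 I₀ · cos²(85°) = 0.002485 I₀.
Ratio = 0.002485 / 0.238 = 0.01044.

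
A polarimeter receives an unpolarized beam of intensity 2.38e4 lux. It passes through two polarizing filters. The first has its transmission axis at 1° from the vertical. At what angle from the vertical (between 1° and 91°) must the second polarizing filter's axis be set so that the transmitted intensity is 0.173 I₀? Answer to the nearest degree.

Unpolarized light through the first polarizer → I₁ = ½ I₀, now polarized at 1°.
Need I₂/I₀ = 0.173, so cos²(θ − 1°) = 0.173 / 0.5 = 0.346.
θ − 1° = arccos(√0.346) = 54.0°, giving θ ≈ 1 + 54.0 = 55.0°.

θ ≈ 55°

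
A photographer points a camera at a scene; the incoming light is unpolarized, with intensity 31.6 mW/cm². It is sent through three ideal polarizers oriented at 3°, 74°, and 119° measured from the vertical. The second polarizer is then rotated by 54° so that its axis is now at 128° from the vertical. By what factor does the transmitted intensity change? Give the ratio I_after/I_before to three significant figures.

Before rotation:
Unpolarized light through the first polarizer → I₁ = ½ I₀, now polarized at 3°.
I₂ = I₁ cos²(74° − 3°) = 0.5 I₀ · cos²(71°) = 0.053 I₀.
I₃ = I₂ cos²(119° − 74°) = 0.053 I₀ · cos²(45°) = 0.0265 I₀.
After rotation:
Unpolarized light through the first polarizer → I₁ = ½ I₀, now polarized at 3°.
Angle between axes 1 and 2: 55°. I₂ = 0.5 I₀ · cos²(55°) = 0.1645 I₀.
I₃ = I₂ cos²(119° − 128°) = 0.1645 I₀ · cos²(9°) = 0.1605 I₀.
Ratio = 0.1605 / 0.0265 = 6.056.

I_new/I_old ≈ 6.06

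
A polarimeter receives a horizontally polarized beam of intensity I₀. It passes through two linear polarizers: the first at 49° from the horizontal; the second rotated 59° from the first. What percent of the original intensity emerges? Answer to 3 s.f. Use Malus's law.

≈ 11.4%

By Malus's law, I₁ = I₀ cos²(49° − 0°) = I₀ cos²(49°) = 0.4304 I₀.
I₂ = I₁ cos²(59°) = 0.4304 · 0.2653 I₀ = 0.1142 I₀.
That is 11.42% of the incident intensity.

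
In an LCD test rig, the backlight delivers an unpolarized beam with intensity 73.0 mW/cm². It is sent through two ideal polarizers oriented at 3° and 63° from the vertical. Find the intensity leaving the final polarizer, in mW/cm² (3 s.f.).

Unpolarized light through the first polarizer → I₁ = 73.0 mW/cm²/2 = 36.5 mW/cm², polarized at 3°.
I₂ = I₁ · cos²(60°) = 36.5 · 0.25 = 9.125 mW/cm².

I ≈ 9.13 mW/cm²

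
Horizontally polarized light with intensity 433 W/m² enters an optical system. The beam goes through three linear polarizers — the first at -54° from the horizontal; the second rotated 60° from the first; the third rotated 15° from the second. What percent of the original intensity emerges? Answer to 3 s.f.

By Malus's law, I₁ = 433 W/m² · cos²(54°) = 149.6 W/m².
I₂ = I₁ · cos²(60°) = 149.6 · 0.25 = 37.4 W/m².
I₃ = I₂ · cos²(15°) = 37.4 · 0.933 = 34.89 W/m².
That is 8.059% of the incident intensity.

≈ 8.06%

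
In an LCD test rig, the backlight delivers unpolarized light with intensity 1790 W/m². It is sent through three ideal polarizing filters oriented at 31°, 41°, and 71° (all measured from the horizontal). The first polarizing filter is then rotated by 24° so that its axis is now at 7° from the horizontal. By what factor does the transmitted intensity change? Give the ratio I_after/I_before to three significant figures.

I_new/I_old ≈ 0.709

Before rotation:
Unpolarized light through the first polarizer → I₁ = ½ I₀, now polarized at 31°.
I₂ = I₁ cos²(41° − 31°) = 0.5 I₀ · cos²(10°) = 0.4849 I₀.
I₃ = I₂ cos²(71° − 41°) = 0.4849 I₀ · cos²(30°) = 0.3637 I₀.
After rotation:
Unpolarized light through the first polarizer → I₁ = ½ I₀, now polarized at 7°.
I₂ = I₁ cos²(41° − 7°) = 0.5 I₀ · cos²(34°) = 0.3437 I₀.
I₃ = I₂ cos²(71° − 41°) = 0.3437 I₀ · cos²(30°) = 0.2577 I₀.
Ratio = 0.2577 / 0.3637 = 0.7087.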